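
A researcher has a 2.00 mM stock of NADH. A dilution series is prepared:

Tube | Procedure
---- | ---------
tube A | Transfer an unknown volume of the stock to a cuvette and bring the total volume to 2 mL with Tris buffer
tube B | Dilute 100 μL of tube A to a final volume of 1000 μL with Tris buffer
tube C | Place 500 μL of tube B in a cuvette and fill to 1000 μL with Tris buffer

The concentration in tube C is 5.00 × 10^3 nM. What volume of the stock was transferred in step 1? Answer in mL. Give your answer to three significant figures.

Step 1: v brought to 2 mL → factor = 2 mL/v
Step 2: 100 μL brought to 1000 μL → factor 1000/100 = 10
Step 3: 500 μL brought to 1000 μL → factor 1000/500 = 2
Product of known-step factors = 20
Overall factor = 2.00 mM / (5.00 × 10^3 nM) = 400
Step-1 factor = 400 / 20 = 20
v = 2 mL / 20 = 0.100 mL

0.100 mL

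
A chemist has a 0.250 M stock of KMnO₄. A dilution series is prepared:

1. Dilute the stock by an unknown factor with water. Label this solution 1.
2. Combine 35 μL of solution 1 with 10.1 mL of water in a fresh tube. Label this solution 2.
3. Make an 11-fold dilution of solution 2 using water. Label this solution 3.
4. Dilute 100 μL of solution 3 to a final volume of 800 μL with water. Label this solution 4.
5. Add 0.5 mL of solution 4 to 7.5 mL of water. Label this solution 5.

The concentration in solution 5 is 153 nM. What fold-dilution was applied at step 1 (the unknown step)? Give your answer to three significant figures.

Step 1: unknown factor x
Step 2: 35 μL + 10.1 mL = 10135 μL total → factor 10135/35 = 289.57
Step 3: 11-fold → factor 11
Step 4: 100 μL brought to 800 μL → factor 800/100 = 8
Step 5: 0.5 mL + 7.5 mL = 8 mL total → factor 8/0.5 = 16
Product of known-step factors = 4.0772 × 10^5
Overall factor = 0.250 M / (153 nM) = 1.634 × 10^6
x = 1.634 × 10^6 / 4.0772 × 10^5 = 4.01

4.01-fold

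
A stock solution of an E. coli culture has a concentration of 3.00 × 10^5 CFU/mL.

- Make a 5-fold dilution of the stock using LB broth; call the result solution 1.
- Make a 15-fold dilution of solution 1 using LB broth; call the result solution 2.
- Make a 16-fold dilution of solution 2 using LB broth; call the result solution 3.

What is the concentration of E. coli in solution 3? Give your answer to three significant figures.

Step 1: 5-fold → factor 5
Step 2: 15-fold → factor 15
Step 3: 16-fold → factor 16
Overall dilution factor = 5 × 15 × 16 = 1200
Final = 3.00 × 10^5 CFU/mL / 1200 = 250 CFU/mL

250 CFU/mL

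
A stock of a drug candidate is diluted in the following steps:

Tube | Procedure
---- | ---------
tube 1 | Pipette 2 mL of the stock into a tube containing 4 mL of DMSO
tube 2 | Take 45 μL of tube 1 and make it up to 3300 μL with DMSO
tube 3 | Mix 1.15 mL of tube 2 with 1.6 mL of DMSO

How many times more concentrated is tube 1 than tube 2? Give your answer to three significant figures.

Step 1: 2 mL + 4 mL = 6 mL total → factor 6/2 = 3
Step 2: 45 μL brought to 3300 μL → factor 3300/45 = 73.333
Dilution factor to tube 1 = 3; to tube 2 = 220
[tube 1]/[tube 2] = (factor to tube 2)/(factor to tube 1) = 220/3 = 73.3

73.3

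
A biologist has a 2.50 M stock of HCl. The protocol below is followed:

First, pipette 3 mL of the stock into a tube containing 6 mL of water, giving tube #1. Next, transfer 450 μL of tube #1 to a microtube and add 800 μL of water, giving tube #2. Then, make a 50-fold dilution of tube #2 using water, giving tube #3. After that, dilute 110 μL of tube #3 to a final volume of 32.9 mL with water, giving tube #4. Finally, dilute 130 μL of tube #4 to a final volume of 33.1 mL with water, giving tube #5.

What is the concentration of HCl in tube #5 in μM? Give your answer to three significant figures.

0.0788 μM

Step 1: 3 mL + 6 mL = 9 mL total → factor 9/3 = 3
Step 2: 450 μL + 800 μL = 1250 μL total → factor 1250/450 = 2.7778
Step 3: 50-fold → factor 50
Step 4: 110 μL brought to 32.9 mL → factor 32900/110 = 299.09
Step 5: 130 μL brought to 33.1 mL → factor 33100/130 = 254.62
Overall dilution factor = 3 × 2.7778 × 50 × 299.09 × 254.62 = 3.173 × 10^7
Final = 2.50 M / 3.173 × 10^7 = 7.879 × 10^-8 M = 0.0788 μM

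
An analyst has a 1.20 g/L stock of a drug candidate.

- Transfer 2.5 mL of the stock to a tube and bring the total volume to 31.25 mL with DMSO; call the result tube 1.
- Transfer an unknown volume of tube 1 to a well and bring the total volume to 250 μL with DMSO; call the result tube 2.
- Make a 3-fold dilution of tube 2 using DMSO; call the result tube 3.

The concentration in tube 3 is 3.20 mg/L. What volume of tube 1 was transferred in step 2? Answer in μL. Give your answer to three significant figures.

25.0 μL

Step 1: 2.5 mL brought to 31.25 mL → factor 31.25/2.5 = 12.5
Step 2: v brought to 250 μL → factor = 250 μL/v
Step 3: 3-fold → factor 3
Product of known-step factors = 37.5
Overall factor = 1.20 g/L / (3.20 mg/L) = 375
Step-2 factor = 375 / 37.5 = 10
v = 250 μL / 10 = 25.0 μL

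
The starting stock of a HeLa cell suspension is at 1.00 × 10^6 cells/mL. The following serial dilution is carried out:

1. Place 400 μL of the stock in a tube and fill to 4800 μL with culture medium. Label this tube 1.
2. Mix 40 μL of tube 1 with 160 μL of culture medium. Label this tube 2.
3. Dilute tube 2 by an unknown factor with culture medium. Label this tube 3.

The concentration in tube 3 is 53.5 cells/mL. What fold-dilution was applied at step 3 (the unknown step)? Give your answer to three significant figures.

Step 1: 400 μL brought to 4800 μL → factor 4800/400 = 12
Step 2: 40 μL + 160 μL = 200 μL total → factor 200/40 = 5
Step 3: unknown factor x
Product of known-step factors = 60
Overall factor = 1.00 × 10^6 cells/mL / (53.5 cells/mL) = 18692
x = 18692 / 60 = 312

312-fold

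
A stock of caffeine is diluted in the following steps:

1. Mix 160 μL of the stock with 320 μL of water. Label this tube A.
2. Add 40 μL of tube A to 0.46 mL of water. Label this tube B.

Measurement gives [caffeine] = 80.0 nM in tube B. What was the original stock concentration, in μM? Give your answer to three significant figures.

3.00 μM

Step 1: 160 μL + 320 μL = 480 μL total → factor 480/160 = 3
Step 2: 40 μL + 0.46 mL = 500 μL total → factor 500/40 = 12.5
Overall dilution factor = 3 × 12.5 = 37.5
Stock = 80.0 nM × 37.5 = 3000 nM = 3.00 μM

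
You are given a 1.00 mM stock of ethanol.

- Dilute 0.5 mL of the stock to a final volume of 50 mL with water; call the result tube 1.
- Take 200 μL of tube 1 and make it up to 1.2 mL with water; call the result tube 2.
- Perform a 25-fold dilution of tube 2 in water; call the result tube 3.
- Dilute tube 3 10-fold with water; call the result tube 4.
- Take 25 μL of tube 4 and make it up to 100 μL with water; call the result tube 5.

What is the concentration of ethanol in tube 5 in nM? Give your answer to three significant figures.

Step 1: 0.5 mL brought to 50 mL → factor 50/0.5 = 100
Step 2: 200 μL brought to 1.2 mL → factor 1200/200 = 6
Step 3: 25-fold → factor 25
Step 4: 10-fold → factor 10
Step 5: 25 μL brought to 100 μL → factor 100/25 = 4
Overall dilution factor = 100 × 6 × 25 × 10 × 4 = 6 × 10^5
Final = 1.00 mM / 6 × 10^5 = 1.667 × 10^-6 mM = 1.67 nM

1.67 nM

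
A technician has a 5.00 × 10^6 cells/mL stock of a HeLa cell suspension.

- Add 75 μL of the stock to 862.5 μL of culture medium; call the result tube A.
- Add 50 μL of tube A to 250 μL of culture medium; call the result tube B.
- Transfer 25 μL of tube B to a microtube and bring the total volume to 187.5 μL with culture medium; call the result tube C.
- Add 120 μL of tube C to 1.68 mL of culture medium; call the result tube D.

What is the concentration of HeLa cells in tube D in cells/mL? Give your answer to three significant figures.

Step 1: 75 μL + 862.5 μL = 937.5 μL total → factor 937.5/75 = 12.5
Step 2: 50 μL + 250 μL = 300 μL total → factor 300/50 = 6
Step 3: 25 μL brought to 187.5 μL → factor 187.5/25 = 7.5
Step 4: 120 μL + 1.68 mL = 1800 μL total → factor 1800/120 = 15
Overall dilution factor = 12.5 × 6 × 7.5 × 15 = 8437.5
Final = 5.00 × 10^6 cells/mL / 8437.5 = 593 cells/mL

593 cells/mL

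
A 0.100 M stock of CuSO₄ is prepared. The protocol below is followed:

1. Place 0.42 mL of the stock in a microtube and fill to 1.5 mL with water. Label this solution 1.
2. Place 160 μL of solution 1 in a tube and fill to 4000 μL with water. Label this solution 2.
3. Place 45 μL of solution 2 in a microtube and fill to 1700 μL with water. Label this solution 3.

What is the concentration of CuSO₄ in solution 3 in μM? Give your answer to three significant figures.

Step 1: 0.42 mL brought to 1.5 mL → factor 1.5/0.42 = 3.5714
Step 2: 160 μL brought to 4000 μL → factor 4000/160 = 25
Step 3: 45 μL brought to 1700 μL → factor 1700/45 = 37.778
Overall dilution factor = 3.5714 × 25 × 37.778 = 3373
Final = 0.100 M / 3373 = 2.965 × 10^-5 M = 29.6 μM

29.6 μM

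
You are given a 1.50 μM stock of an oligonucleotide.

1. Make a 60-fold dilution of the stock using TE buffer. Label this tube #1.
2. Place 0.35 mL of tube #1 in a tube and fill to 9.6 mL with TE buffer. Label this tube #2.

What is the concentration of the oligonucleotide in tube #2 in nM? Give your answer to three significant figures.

0.911 nM

Step 1: 60-fold → factor 60
Step 2: 0.35 mL brought to 9.6 mL → factor 9.6/0.35 = 27.429
Overall dilution factor = 60 × 27.429 = 1645.7
Final = 1.50 μM / 1645.7 = 0.0009115 μM = 0.911 nM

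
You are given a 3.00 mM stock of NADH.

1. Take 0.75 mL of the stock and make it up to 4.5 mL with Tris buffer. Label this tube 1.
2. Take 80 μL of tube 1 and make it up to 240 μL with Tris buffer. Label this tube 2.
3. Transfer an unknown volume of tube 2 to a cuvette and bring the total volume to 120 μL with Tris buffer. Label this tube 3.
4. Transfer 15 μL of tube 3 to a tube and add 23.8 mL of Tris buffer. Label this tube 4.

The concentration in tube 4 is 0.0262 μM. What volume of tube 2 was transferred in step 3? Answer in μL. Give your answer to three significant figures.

29.9 μL

Step 1: 0.75 mL brought to 4.5 mL → factor 4.5/0.75 = 6
Step 2: 80 μL brought to 240 μL → factor 240/80 = 3
Step 3: v brought to 120 μL → factor = 120 μL/v
Step 4: 15 μL + 23.8 mL = 23815 μL total → factor 23815/15 = 1587.7
Product of known-step factors = 28578
Overall factor = 3.00 mM / (0.0262 μM) = 1.145 × 10^5
Step-3 factor = 1.145 × 10^5 / 28578 = 4.0067
v = 120 μL / 4.0067 = 29.9 μL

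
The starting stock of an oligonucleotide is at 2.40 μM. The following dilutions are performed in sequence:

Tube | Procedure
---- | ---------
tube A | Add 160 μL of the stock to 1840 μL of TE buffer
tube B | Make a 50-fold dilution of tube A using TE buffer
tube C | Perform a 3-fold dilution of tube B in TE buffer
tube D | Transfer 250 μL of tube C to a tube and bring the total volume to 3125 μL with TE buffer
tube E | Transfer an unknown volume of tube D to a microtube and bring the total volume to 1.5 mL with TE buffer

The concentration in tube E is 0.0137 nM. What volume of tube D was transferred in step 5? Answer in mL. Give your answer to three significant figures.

0.201 mL

Step 1: 160 μL + 1840 μL = 2000 μL total → factor 2000/160 = 12.5
Step 2: 50-fold → factor 50
Step 3: 3-fold → factor 3
Step 4: 250 μL brought to 3125 μL → factor 3125/250 = 12.5
Step 5: v brought to 1.5 mL → factor = 1.5 mL/v
Product of known-step factors = 23438
Overall factor = 2.40 μM / (0.0137 nM) = 1.7518 × 10^5
Step-5 factor = 1.7518 × 10^5 / 23438 = 7.4745
v = 1.5 mL / 7.4745 = 0.201 mL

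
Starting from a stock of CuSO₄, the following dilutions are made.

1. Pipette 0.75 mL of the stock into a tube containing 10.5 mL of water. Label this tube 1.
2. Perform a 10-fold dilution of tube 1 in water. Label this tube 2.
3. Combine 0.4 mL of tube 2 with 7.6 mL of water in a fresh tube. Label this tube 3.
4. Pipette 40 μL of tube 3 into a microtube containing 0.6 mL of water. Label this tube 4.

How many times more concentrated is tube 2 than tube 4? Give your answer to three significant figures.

Step 1: 0.75 mL + 10.5 mL = 11.25 mL total → factor 11.25/0.75 = 15
Step 2: 10-fold → factor 10
Step 3: 0.4 mL + 7.6 mL = 8 mL total → factor 8/0.4 = 20
Step 4: 40 μL + 0.6 mL = 640 μL total → factor 640/40 = 16
Dilution factor to tube 2 = 150; to tube 4 = 48000
[tube 2]/[tube 4] = (factor to tube 4)/(factor to tube 2) = 48000/150 = 320

320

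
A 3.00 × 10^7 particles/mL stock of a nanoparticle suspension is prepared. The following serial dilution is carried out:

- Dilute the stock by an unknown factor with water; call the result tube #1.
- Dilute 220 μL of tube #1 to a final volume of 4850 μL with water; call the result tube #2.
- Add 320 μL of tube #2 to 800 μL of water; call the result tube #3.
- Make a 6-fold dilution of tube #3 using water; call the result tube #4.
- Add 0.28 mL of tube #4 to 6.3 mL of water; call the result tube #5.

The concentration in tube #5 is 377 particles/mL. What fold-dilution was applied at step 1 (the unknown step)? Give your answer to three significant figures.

7.31-fold

Step 1: unknown factor x
Step 2: 220 μL brought to 4850 μL → factor 4850/220 = 22.045
Step 3: 320 μL + 800 μL = 1120 μL total → factor 1120/320 = 3.5
Step 4: 6-fold → factor 6
Step 5: 0.28 mL + 6.3 mL = 6.58 mL total → factor 6.58/0.28 = 23.5
Product of known-step factors = 10879
Overall factor = 3.00 × 10^7 particles/mL / (377 particles/mL) = 79576
x = 79576 / 10879 = 7.31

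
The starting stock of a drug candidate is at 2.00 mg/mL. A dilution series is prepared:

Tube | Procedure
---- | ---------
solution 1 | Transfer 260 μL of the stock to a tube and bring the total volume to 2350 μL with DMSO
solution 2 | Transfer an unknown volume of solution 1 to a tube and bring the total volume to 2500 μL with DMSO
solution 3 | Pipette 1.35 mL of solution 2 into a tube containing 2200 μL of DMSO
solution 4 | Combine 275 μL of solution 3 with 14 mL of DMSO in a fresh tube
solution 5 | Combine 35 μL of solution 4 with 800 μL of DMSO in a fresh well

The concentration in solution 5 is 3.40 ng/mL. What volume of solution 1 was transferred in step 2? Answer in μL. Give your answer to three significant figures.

Step 1: 260 μL brought to 2350 μL → factor 2350/260 = 9.0385
Step 2: v brought to 2500 μL → factor = 2500 μL/v
Step 3: 1.35 mL + 2200 μL = 3.55 mL total → factor 3.55/1.35 = 2.6296
Step 4: 275 μL + 14 mL = 14275 μL total → factor 14275/275 = 51.909
Step 5: 35 μL + 800 μL = 835 μL total → factor 835/35 = 23.857
Product of known-step factors = 29434
Overall factor = 2.00 mg/mL / (3.40 ng/mL) = 5.8824 × 10^5
Step-2 factor = 5.8824 × 10^5 / 29434 = 19.985
v = 2500 μL / 19.985 = 125 μL

125 μL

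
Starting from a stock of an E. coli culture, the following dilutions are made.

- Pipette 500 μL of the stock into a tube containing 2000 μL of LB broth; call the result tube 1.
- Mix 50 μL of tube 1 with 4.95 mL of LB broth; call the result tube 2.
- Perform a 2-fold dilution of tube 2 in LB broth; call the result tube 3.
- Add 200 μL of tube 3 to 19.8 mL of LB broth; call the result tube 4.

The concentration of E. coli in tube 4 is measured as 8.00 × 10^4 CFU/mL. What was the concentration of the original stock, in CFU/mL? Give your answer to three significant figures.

Step 1: 500 μL + 2000 μL = 2500 μL total → factor 2500/500 = 5
Step 2: 50 μL + 4.95 mL = 5000 μL total → factor 5000/50 = 100
Step 3: 2-fold → factor 2
Step 4: 200 μL + 19.8 mL = 20000 μL total → factor 20000/200 = 100
Overall dilution factor = 5 × 100 × 2 × 100 = 1 × 10^5
Stock = 8.00 × 10^4 CFU/mL × 1 × 10^5 = 8.00 × 10^9 CFU/mL

8.00 × 10^9 CFU/mL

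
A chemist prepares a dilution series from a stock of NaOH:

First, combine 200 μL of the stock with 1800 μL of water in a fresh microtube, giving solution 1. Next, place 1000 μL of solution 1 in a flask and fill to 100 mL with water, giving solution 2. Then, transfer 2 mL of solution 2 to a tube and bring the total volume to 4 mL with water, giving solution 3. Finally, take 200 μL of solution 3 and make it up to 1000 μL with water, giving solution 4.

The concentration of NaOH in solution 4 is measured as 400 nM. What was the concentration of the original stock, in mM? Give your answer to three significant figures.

4.00 mM

Step 1: 200 μL + 1800 μL = 2000 μL total → factor 2000/200 = 10
Step 2: 1000 μL brought to 100 mL → factor 1 × 10^5/1000 = 100
Step 3: 2 mL brought to 4 mL → factor 4/2 = 2
Step 4: 200 μL brought to 1000 μL → factor 1000/200 = 5
Overall dilution factor = 10 × 100 × 2 × 5 = 10000
Stock = 400 nM × 10000 = 4.000 × 10^6 nM = 4.00 mM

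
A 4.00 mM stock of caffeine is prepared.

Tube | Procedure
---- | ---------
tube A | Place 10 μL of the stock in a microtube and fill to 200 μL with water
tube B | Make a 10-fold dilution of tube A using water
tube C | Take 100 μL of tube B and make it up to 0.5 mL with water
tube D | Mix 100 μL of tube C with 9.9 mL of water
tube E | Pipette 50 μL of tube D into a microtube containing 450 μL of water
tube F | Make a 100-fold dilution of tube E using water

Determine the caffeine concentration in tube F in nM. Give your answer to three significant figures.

Step 1: 10 μL brought to 200 μL → factor 200/10 = 20
Step 2: 10-fold → factor 10
Step 3: 100 μL brought to 0.5 mL → factor 500/100 = 5
Step 4: 100 μL + 9.9 mL = 10000 μL total → factor 10000/100 = 100
Step 5: 50 μL + 450 μL = 500 μL total → factor 500/50 = 10
Step 6: 100-fold → factor 100
Overall dilution factor = 20 × 10 × 5 × 100 × 10 × 100 = 1 × 10^8
Final = 4.00 mM / 1 × 10^8 = 4.000 × 10^-8 mM = 0.0400 nM

0.0400 nM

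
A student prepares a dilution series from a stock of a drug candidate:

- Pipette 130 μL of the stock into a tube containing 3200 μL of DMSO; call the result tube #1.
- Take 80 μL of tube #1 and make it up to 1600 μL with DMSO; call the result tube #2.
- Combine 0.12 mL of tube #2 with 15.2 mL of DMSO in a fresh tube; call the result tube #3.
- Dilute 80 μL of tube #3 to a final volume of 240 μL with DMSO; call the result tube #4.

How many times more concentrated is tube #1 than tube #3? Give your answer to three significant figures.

2.55 × 10^3

Step 1: 130 μL + 3200 μL = 3330 μL total → factor 3330/130 = 25.615
Step 2: 80 μL brought to 1600 μL → factor 1600/80 = 20
Step 3: 0.12 mL + 15.2 mL = 15.32 mL total → factor 15.32/0.12 = 127.67
Dilution factor to tube #1 = 25.615; to tube #3 = 65405
[tube #1]/[tube #3] = (factor to tube #3)/(factor to tube #1) = 65405/25.615 = 2.55 × 10^3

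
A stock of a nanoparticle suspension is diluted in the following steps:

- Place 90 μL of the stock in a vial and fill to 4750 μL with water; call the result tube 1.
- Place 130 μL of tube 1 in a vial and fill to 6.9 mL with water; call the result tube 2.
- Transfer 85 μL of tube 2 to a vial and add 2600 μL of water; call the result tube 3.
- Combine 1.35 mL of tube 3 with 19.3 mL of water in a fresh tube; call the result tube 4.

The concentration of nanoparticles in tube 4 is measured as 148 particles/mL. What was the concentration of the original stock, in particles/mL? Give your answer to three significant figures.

Step 1: 90 μL brought to 4750 μL → factor 4750/90 = 52.778
Step 2: 130 μL brought to 6.9 mL → factor 6900/130 = 53.077
Step 3: 85 μL + 2600 μL = 2685 μL total → factor 2685/85 = 31.588
Step 4: 1.35 mL + 19.3 mL = 20.65 mL total → factor 20.65/1.35 = 15.296
Overall dilution factor = 52.778 × 53.077 × 31.588 × 15.296 = 1.3535 × 10^6
Stock = 148 particles/mL × 1.3535 × 10^6 = 2.00 × 10^8 particles/mL

2.00 × 10^8 particles/mL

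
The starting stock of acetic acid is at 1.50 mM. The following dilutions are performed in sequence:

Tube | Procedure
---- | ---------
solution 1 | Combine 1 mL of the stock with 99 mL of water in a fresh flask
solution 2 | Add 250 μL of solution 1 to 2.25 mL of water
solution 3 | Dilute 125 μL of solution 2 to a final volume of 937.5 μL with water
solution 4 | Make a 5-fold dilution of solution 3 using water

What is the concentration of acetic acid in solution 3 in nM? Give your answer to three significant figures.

200 nM

Step 1: 1 mL + 99 mL = 100 mL total → factor 100/1 = 100
Step 2: 250 μL + 2.25 mL = 2500 μL total → factor 2500/250 = 10
Step 3: 125 μL brought to 937.5 μL → factor 937.5/125 = 7.5
Dilution factor through solution 3 = 100 × 10 × 7.5 = 7500
[solution 3] = 1.50 mM / 7500 = 0.0002000 mM = 200 nM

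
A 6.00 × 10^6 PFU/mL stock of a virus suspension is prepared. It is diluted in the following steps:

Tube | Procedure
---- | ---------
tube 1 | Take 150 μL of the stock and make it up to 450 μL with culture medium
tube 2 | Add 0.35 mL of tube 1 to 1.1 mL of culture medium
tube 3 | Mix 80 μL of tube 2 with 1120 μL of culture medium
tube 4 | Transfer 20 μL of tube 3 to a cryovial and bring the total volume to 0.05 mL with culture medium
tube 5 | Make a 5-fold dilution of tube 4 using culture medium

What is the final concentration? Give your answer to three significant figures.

Step 1: 150 μL brought to 450 μL → factor 450/150 = 3
Step 2: 0.35 mL + 1.1 mL = 1.45 mL total → factor 1.45/0.35 = 4.1429
Step 3: 80 μL + 1120 μL = 1200 μL total → factor 1200/80 = 15
Step 4: 20 μL brought to 0.05 mL → factor 50/20 = 2.5
Step 5: 5-fold → factor 5
Overall dilution factor = 3 × 4.1429 × 15 × 2.5 × 5 = 2330.4
Final = 6.00 × 10^6 PFU/mL / 2330.4 = 2.57 × 10^3 PFU/mL

2.57 × 10^3 PFU/mL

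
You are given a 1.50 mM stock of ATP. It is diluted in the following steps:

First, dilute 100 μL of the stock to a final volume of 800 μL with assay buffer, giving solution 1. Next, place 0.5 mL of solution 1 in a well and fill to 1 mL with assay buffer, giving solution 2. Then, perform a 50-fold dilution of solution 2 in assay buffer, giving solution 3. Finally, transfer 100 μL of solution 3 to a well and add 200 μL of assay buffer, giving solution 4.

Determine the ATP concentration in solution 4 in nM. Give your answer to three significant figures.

Step 1: 100 μL brought to 800 μL → factor 800/100 = 8
Step 2: 0.5 mL brought to 1 mL → factor 1/0.5 = 2
Step 3: 50-fold → factor 50
Step 4: 100 μL + 200 μL = 300 μL total → factor 300/100 = 3
Overall dilution factor = 8 × 2 × 50 × 3 = 2400
Final = 1.50 mM / 2400 = 0.0006250 mM = 625 nM

625 nM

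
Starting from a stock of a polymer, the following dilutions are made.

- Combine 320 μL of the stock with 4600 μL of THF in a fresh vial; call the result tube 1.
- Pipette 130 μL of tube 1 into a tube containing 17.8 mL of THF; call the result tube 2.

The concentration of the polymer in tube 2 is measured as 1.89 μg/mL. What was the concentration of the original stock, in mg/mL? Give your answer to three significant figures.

Step 1: 320 μL + 4600 μL = 4920 μL total → factor 4920/320 = 15.375
Step 2: 130 μL + 17.8 mL = 17930 μL total → factor 17930/130 = 137.92
Overall dilution factor = 15.375 × 137.92 = 2120.6
Stock = 1.89 μg/mL × 2120.6 = 4008 μg/mL = 4.01 mg/mL

4.01 mg/mL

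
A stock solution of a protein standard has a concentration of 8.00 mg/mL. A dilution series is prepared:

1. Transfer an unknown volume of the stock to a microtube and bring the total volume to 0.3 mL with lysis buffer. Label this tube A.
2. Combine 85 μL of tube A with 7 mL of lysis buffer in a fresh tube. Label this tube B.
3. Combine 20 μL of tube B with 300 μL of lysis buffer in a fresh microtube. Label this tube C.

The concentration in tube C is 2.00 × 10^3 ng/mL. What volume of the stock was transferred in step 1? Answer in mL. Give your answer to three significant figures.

Step 1: v brought to 0.3 mL → factor = 0.3 mL/v
Step 2: 85 μL + 7 mL = 7085 μL total → factor 7085/85 = 83.353
Step 3: 20 μL + 300 μL = 320 μL total → factor 320/20 = 16
Product of known-step factors = 1333.6
Overall factor = 8.00 mg/mL / (2.00 × 10^3 ng/mL) = 4000
Step-1 factor = 4000 / 1333.6 = 2.9993
v = 0.3 mL / 2.9993 = 0.100 mL

0.100 mL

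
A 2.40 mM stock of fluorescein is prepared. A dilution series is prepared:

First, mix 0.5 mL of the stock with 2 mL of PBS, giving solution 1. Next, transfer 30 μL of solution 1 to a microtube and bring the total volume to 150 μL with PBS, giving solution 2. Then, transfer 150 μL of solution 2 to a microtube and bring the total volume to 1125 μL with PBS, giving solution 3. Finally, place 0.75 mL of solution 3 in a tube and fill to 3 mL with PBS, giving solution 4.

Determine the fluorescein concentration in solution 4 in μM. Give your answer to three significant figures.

3.20 μM

Step 1: 0.5 mL + 2 mL = 2.5 mL total → factor 2.5/0.5 = 5
Step 2: 30 μL brought to 150 μL → factor 150/30 = 5
Step 3: 150 μL brought to 1125 μL → factor 1125/150 = 7.5
Step 4: 0.75 mL brought to 3 mL → factor 3/0.75 = 4
Overall dilution factor = 5 × 5 × 7.5 × 4 = 750
Final = 2.40 mM / 750 = 0.003200 mM = 3.20 μM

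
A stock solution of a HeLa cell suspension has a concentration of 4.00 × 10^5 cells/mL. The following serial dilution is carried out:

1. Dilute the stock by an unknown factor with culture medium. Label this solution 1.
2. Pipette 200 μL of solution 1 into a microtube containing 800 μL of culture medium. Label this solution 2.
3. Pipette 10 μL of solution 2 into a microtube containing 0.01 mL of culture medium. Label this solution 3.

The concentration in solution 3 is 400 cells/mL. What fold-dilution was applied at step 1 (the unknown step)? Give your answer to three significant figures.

100-fold

Step 1: unknown factor x
Step 2: 200 μL + 800 μL = 1000 μL total → factor 1000/200 = 5
Step 3: 10 μL + 0.01 mL = 20 μL total → factor 20/10 = 2
Product of known-step factors = 10
Overall factor = 4.00 × 10^5 cells/mL / (400 cells/mL) = 1000
x = 1000 / 10 = 100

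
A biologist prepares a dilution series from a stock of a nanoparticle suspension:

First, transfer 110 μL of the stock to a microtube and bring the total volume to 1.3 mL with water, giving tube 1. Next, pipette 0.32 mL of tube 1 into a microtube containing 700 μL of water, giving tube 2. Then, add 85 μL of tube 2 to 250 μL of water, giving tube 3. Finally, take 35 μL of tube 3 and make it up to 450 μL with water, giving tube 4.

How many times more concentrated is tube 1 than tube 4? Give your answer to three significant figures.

162

Step 1: 110 μL brought to 1.3 mL → factor 1300/110 = 11.818
Step 2: 0.32 mL + 700 μL = 1.02 mL total → factor 1.02/0.32 = 3.1875
Step 3: 85 μL + 250 μL = 335 μL total → factor 335/85 = 3.9412
Step 4: 35 μL brought to 450 μL → factor 450/35 = 12.857
Dilution factor to tube 1 = 11.818; to tube 4 = 1908.8
[tube 1]/[tube 4] = (factor to tube 4)/(factor to tube 1) = 1908.8/11.818 = 162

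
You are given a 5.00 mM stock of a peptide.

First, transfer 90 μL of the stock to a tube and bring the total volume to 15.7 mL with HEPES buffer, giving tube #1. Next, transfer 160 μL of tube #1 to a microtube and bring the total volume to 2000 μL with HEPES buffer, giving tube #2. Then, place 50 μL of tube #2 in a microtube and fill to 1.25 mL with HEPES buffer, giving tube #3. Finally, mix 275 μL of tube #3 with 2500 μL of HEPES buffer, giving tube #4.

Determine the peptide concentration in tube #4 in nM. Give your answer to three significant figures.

Step 1: 90 μL brought to 15.7 mL → factor 15700/90 = 174.44
Step 2: 160 μL brought to 2000 μL → factor 2000/160 = 12.5
Step 3: 50 μL brought to 1.25 mL → factor 1250/50 = 25
Step 4: 275 μL + 2500 μL = 2775 μL total → factor 2775/275 = 10.091
Overall dilution factor = 174.44 × 12.5 × 25 × 10.091 = 5.5009 × 10^5
Final = 5.00 mM / 5.5009 × 10^5 = 9.089 × 10^-6 mM = 9.09 nM

9.09 nM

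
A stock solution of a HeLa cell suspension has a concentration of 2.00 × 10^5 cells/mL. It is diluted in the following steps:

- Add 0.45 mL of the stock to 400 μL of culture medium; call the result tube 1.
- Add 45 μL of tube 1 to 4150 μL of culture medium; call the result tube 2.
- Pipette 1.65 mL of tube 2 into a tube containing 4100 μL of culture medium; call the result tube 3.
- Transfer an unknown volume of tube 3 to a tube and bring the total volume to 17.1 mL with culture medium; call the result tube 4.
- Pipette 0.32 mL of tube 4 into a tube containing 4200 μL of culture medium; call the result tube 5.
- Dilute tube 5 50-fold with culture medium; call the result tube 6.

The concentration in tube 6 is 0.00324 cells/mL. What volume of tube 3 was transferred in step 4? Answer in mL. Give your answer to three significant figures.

Step 1: 0.45 mL + 400 μL = 0.85 mL total → factor 0.85/0.45 = 1.8889
Step 2: 45 μL + 4150 μL = 4195 μL total → factor 4195/45 = 93.222
Step 3: 1.65 mL + 4100 μL = 5.75 mL total → factor 5.75/1.65 = 3.4848
Step 4: v brought to 17.1 mL → factor = 17.1 mL/v
Step 5: 0.32 mL + 4200 μL = 4.52 mL total → factor 4.52/0.32 = 14.125
Step 6: 50-fold → factor 50
Product of known-step factors = 4.3338 × 10^5
Overall factor = 2.00 × 10^5 cells/mL / (0.00324 cells/mL) = 6.1728 × 10^7
Step-4 factor = 6.1728 × 10^7 / 4.3338 × 10^5 = 142.44
v = 17.1 mL / 142.44 = 0.120 mL

0.120 mL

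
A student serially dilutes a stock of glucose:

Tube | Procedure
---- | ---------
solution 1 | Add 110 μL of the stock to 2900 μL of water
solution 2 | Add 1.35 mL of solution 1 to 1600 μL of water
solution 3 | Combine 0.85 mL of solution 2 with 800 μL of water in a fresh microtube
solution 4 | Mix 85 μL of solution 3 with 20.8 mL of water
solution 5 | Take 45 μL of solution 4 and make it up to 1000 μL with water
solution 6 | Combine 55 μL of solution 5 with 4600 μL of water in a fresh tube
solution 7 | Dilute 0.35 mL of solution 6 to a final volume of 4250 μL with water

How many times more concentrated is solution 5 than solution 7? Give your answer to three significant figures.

Step 1: 110 μL + 2900 μL = 3010 μL total → factor 3010/110 = 27.364
Step 2: 1.35 mL + 1600 μL = 2.95 mL total → factor 2.95/1.35 = 2.1852
Step 3: 0.85 mL + 800 μL = 1.65 mL total → factor 1.65/0.85 = 1.9412
Step 4: 85 μL + 20.8 mL = 20885 μL total → factor 20885/85 = 245.71
Step 5: 45 μL brought to 1000 μL → factor 1000/45 = 22.222
Step 6: 55 μL + 4600 μL = 4655 μL total → factor 4655/55 = 84.636
Step 7: 0.35 mL brought to 4250 μL → factor 4.25/0.35 = 12.143
Dilution factor to solution 5 = 6.3377 × 10^5; to solution 7 = 6.5134 × 10^8
[solution 5]/[solution 7] = (factor to solution 7)/(factor to solution 5) = 6.5134 × 10^8/6.3377 × 10^5 = 1.03 × 10^3

1.03 × 10^3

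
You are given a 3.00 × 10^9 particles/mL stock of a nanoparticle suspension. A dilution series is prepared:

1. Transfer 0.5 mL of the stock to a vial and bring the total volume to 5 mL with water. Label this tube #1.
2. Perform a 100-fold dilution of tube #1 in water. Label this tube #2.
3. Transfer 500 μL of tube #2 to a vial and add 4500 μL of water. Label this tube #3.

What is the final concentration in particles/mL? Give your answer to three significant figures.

3.00 × 10^5 particles/mL

Step 1: 0.5 mL brought to 5 mL → factor 5/0.5 = 10
Step 2: 100-fold → factor 100
Step 3: 500 μL + 4500 μL = 5000 μL total → factor 5000/500 = 10
Overall dilution factor = 10 × 100 × 10 = 10000
Final = 3.00 × 10^9 particles/mL / 10000 = 3.00 × 10^5 particles/mL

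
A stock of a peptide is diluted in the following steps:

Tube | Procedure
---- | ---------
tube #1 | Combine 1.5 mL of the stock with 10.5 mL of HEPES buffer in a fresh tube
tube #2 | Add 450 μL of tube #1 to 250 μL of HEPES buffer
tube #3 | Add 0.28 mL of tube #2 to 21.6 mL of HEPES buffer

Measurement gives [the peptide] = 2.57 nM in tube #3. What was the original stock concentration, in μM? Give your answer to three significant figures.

Step 1: 1.5 mL + 10.5 mL = 12 mL total → factor 12/1.5 = 8
Step 2: 450 μL + 250 μL = 700 μL total → factor 700/450 = 1.5556
Step 3: 0.28 mL + 21.6 mL = 21.88 mL total → factor 21.88/0.28 = 78.143
Overall dilution factor = 8 × 1.5556 × 78.143 = 972.44
Stock = 2.57 nM × 972.44 = 2499 nM = 2.50 μM

2.50 μM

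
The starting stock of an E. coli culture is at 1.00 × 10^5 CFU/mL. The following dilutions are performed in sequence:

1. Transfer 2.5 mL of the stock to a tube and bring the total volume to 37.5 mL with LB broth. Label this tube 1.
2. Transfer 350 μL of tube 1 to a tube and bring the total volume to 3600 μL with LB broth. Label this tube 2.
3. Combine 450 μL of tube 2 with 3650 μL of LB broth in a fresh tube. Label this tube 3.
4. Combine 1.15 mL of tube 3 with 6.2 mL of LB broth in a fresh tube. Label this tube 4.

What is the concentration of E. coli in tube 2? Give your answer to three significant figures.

648 CFU/mL

Step 1: 2.5 mL brought to 37.5 mL → factor 37.5/2.5 = 15
Step 2: 350 μL brought to 3600 μL → factor 3600/350 = 10.286
Dilution factor through tube 2 = 15 × 10.286 = 154.29
[tube 2] = 1.00 × 10^5 CFU/mL / 154.29 = 648 CFU/mL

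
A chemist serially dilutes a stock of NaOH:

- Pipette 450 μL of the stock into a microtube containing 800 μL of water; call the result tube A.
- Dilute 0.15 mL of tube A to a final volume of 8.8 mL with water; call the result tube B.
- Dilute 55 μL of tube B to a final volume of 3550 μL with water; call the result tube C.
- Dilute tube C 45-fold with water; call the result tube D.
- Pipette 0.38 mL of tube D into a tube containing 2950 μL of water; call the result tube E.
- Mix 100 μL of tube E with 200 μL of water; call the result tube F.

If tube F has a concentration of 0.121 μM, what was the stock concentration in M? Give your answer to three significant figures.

1.51 M

Step 1: 450 μL + 800 μL = 1250 μL total → factor 1250/450 = 2.7778
Step 2: 0.15 mL brought to 8.8 mL → factor 8.8/0.15 = 58.667
Step 3: 55 μL brought to 3550 μL → factor 3550/55 = 64.545
Step 4: 45-fold → factor 45
Step 5: 0.38 mL + 2950 μL = 3.33 mL total → factor 3.33/0.38 = 8.7632
Step 6: 100 μL + 200 μL = 300 μL total → factor 300/100 = 3
Overall dilution factor = 2.7778 × 58.667 × 64.545 × 45 × 8.7632 × 3 = 1.2444 × 10^7
Stock = 0.121 μM × 1.2444 × 10^7 = 1.506 × 10^6 μM = 1.51 M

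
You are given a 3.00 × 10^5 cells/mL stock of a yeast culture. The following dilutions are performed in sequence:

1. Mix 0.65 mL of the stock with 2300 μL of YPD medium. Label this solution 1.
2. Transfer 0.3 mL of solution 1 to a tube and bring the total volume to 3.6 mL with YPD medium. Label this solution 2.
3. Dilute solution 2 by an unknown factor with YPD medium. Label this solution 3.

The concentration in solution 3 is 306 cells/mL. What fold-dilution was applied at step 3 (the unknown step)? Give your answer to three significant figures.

Step 1: 0.65 mL + 2300 μL = 2.95 mL total → factor 2.95/0.65 = 4.5385
Step 2: 0.3 mL brought to 3.6 mL → factor 3.6/0.3 = 12
Step 3: unknown factor x
Product of known-step factors = 54.462
Overall factor = 3.00 × 10^5 cells/mL / (306 cells/mL) = 980.39
x = 980.39 / 54.462 = 18.0

18.0-fold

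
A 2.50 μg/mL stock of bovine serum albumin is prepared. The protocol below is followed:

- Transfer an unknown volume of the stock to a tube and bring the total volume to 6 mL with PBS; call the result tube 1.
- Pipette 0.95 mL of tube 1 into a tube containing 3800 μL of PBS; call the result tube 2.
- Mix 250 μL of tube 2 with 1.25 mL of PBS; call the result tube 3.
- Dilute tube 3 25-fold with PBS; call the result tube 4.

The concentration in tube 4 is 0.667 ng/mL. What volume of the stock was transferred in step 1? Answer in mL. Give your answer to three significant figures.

1.20 mL

Step 1: v brought to 6 mL → factor = 6 mL/v
Step 2: 0.95 mL + 3800 μL = 4.75 mL total → factor 4.75/0.95 = 5
Step 3: 250 μL + 1.25 mL = 1500 μL total → factor 1500/250 = 6
Step 4: 25-fold → factor 25
Product of known-step factors = 750
Overall factor = 2.50 μg/mL / (0.667 ng/mL) = 3748.1
Step-1 factor = 3748.1 / 750 = 4.9975
v = 6 mL / 4.9975 = 1.20 mL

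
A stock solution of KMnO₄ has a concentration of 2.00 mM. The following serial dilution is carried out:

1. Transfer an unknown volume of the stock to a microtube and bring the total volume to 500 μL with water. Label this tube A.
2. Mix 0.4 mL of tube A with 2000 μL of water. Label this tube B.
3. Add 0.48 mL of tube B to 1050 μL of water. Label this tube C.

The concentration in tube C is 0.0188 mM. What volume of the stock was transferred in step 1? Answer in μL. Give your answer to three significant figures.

Step 1: v brought to 500 μL → factor = 500 μL/v
Step 2: 0.4 mL + 2000 μL = 2.4 mL total → factor 2.4/0.4 = 6
Step 3: 0.48 mL + 1050 μL = 1.53 mL total → factor 1.53/0.48 = 3.1875
Product of known-step factors = 19.125
Overall factor = 2.00 mM / (0.0188 mM) = 106.38
Step-1 factor = 106.38 / 19.125 = 5.5625
v = 500 μL / 5.5625 = 89.9 μL

89.9 μL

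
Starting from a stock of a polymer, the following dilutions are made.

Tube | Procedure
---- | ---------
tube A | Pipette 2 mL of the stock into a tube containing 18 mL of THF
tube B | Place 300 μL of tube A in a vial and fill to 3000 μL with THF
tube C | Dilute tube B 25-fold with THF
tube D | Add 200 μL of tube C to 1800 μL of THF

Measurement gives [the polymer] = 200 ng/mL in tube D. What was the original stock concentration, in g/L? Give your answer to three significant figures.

Step 1: 2 mL + 18 mL = 20 mL total → factor 20/2 = 10
Step 2: 300 μL brought to 3000 μL → factor 3000/300 = 10
Step 3: 25-fold → factor 25
Step 4: 200 μL + 1800 μL = 2000 μL total → factor 2000/200 = 10
Overall dilution factor = 10 × 10 × 25 × 10 = 25000
Stock = 200 ng/mL × 25000 = 5.000 × 10^6 ng/mL = 5.00 g/L

5.00 g/L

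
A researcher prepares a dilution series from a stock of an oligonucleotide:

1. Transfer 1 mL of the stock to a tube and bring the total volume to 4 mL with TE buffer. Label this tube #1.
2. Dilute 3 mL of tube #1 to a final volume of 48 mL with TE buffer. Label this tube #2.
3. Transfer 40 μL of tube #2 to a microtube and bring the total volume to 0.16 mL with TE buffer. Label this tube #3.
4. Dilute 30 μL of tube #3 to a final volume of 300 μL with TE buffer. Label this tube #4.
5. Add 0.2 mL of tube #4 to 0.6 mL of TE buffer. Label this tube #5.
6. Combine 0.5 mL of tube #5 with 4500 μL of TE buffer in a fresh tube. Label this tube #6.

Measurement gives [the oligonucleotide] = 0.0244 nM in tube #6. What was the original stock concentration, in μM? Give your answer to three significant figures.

2.50 μM

Step 1: 1 mL brought to 4 mL → factor 4/1 = 4
Step 2: 3 mL brought to 48 mL → factor 48/3 = 16
Step 3: 40 μL brought to 0.16 mL → factor 160/40 = 4
Step 4: 30 μL brought to 300 μL → factor 300/30 = 10
Step 5: 0.2 mL + 0.6 mL = 0.8 mL total → factor 0.8/0.2 = 4
Step 6: 0.5 mL + 4500 μL = 5 mL total → factor 5/0.5 = 10
Overall dilution factor = 4 × 16 × 4 × 10 × 4 × 10 = 1.024 × 10^5
Stock = 0.0244 nM × 1.024 × 10^5 = 2499 nM = 2.50 μM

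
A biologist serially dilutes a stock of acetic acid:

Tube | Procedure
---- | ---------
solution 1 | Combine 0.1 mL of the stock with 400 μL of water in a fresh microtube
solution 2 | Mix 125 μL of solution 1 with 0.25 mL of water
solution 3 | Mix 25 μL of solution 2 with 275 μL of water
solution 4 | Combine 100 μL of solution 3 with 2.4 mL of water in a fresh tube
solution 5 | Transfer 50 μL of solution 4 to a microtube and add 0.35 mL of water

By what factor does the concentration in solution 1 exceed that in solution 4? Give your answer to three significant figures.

900

Step 1: 0.1 mL + 400 μL = 0.5 mL total → factor 0.5/0.1 = 5
Step 2: 125 μL + 0.25 mL = 375 μL total → factor 375/125 = 3
Step 3: 25 μL + 275 μL = 300 μL total → factor 300/25 = 12
Step 4: 100 μL + 2.4 mL = 2500 μL total → factor 2500/100 = 25
Dilution factor to solution 1 = 5; to solution 4 = 4500
[solution 1]/[solution 4] = (factor to solution 4)/(factor to solution 1) = 4500/5 = 900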